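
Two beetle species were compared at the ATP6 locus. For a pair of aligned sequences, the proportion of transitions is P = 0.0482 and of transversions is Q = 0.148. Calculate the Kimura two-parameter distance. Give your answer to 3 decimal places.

0.228

Under the Kimura two-parameter model, d = −½ ln(1 − 2P − Q) − ¼ ln(1 − 2Q).
1 − 2P − Q = 0.7556, giving −½ ln(0.7556) = 0.140122.
1 − 2Q = 0.704, giving −¼ ln(0.704) = 0.087744.
d = 0.140122 + 0.087744 = 0.227866.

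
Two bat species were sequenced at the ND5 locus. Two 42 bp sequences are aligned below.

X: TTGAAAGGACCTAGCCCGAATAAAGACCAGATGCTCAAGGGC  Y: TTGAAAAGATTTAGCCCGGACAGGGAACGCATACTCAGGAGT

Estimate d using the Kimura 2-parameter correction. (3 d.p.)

Of 42 sites, 12 differences are transitions and 2 are transversions, so P = 12/42 ≈ 0.285714 and Q = 2/42 ≈ 0.047619.
Under the Kimura two-parameter model, d = −½ ln(1 − 2P − Q) − ¼ ln(1 − 2Q).
1 − 2P − Q = 0.380953, giving −½ ln(0.380953) = 0.482540.
1 − 2Q = 0.904762, giving −¼ ln(0.904762) = 0.025021.
d = 0.482540 + 0.025021 = 0.507561.

0.508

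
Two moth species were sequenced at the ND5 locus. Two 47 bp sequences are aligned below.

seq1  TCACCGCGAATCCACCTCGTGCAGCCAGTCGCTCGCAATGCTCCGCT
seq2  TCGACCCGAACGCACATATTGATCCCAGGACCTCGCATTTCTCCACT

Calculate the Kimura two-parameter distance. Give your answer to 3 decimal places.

Of 47 sites, 3 differences are transitions and 14 are transversions, so P = 3/47 ≈ 0.06383 and Q = 14/47 ≈ 0.297872.
Under the Kimura two-parameter model, d = −½ ln(1 − 2P − Q) − ¼ ln(1 − 2Q).
1 − 2P − Q = 0.574468, giving −½ ln(0.574468) = 0.277155.
1 − 2Q = 0.404256, giving −¼ ln(0.404256) = 0.226427.
d = 0.277155 + 0.226427 = 0.503582.

0.504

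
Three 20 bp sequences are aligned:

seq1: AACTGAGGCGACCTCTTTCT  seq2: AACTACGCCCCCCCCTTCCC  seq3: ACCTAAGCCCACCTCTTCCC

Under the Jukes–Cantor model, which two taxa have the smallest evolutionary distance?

seq1–seq2: 8/20 differ, p = 0.400, d = 0.572.
seq1–seq3: 6/20 differ, p = 0.300, d = 0.383.
seq2–seq3: 4/20 differ, p = 0.200, d = 0.233.
The smallest distance is between seq2 and seq3.

seq2 and seq3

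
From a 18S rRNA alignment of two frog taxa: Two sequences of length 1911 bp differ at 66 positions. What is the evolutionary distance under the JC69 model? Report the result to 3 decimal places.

p = 66/1911 ≈ 0.034537.
d = −(3/4) ln(1 − 4p/3) = −0.75 ln(1 − 0.046049) = −0.75 ln(0.953951)
  = −0.75 × (-0.047143) = 0.035357 substitutions/site.

0.035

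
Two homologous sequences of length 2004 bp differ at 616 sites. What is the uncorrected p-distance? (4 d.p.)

0.3074

p = 616/2004 = 0.307385… ≈ 0.3074 (to 4 d.p.).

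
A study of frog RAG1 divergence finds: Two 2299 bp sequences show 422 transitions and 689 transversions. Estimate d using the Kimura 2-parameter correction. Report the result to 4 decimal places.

P = 422/2299 ≈ 0.183558 and Q = 689/2299 ≈ 0.299696.
Under the Kimura two-parameter model, d = −½ ln(1 − 2P − Q) − ¼ ln(1 − 2Q).
1 − 2P − Q = 0.333188, giving −½ ln(0.333188) = 0.549524.
1 − 2Q = 0.400608, giving −¼ ln(0.400608) = 0.228693.
d = 0.549524 + 0.228693 = 0.778217.

0.7782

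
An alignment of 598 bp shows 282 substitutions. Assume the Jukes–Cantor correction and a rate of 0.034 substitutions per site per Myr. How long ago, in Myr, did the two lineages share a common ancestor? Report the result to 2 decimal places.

10.93

p = 282/598 ≈ 0.471572.
d = −(3/4) ln(1 − 4p/3) = −0.75 ln(1 − 0.628763) = −0.75 ln(0.371237)
  = −0.75 × (-0.990915) = 0.743186 substitutions/site.
Under a molecular clock d = 2μt, so t = d/(2μ) = 0.743186 / (2 × 0.034) = 10.93 Myr.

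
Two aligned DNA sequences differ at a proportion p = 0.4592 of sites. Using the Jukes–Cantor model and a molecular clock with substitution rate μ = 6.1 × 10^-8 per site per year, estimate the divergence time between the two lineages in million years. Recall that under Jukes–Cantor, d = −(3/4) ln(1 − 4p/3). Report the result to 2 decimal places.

d = −(3/4) ln(1 − 4p/3) = −0.75 ln(1 − 0.612267) = −0.75 ln(0.387733)
  = −0.75 × (-0.947438) = 0.710579 substitutions/site.
Under a molecular clock d = 2μt, so t = d/(2μ) = 0.710579 / (2 × 6.1 × 10^-8) = 5.82 million years.

5.82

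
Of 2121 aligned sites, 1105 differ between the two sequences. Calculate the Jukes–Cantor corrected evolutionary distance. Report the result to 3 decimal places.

p = 1105/2121 ≈ 0.520981.
d = −(3/4) ln(1 − 4p/3) = −0.75 ln(1 − 0.694641) = −0.75 ln(0.305359)
  = −0.75 × (-1.186267) = 0.889700 substitutions/site.

0.890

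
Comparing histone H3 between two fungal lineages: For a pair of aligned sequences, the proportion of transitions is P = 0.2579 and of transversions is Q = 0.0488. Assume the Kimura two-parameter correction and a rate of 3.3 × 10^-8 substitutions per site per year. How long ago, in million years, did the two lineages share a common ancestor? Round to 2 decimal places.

Under the Kimura two-parameter model, d = −½ ln(1 − 2P − Q) − ¼ ln(1 − 2Q).
1 − 2P − Q = 0.4354, giving −½ ln(0.4354) = 0.415745.
1 − 2Q = 0.9024, giving −¼ ln(0.9024) = 0.025674.
d = 0.415745 + 0.025674 = 0.441419.
Under a molecular clock d = 2μt, so t = d/(2μ) = 0.441419 / (2 × 3.3 × 10^-8) = 6.69 million years.

6.69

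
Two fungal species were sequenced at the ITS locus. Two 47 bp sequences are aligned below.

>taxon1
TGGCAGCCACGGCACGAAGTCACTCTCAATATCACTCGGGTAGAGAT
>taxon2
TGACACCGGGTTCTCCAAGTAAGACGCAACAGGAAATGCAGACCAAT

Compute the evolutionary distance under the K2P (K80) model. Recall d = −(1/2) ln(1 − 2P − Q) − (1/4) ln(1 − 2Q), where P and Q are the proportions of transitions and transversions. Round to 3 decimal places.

Of 47 sites, 6 differences are transitions and 19 are transversions, so P = 6/47 ≈ 0.12766 and Q = 19/47 ≈ 0.404255.
Under the Kimura two-parameter model, d = −½ ln(1 − 2P − Q) − ¼ ln(1 − 2Q).
1 − 2P − Q = 0.340425, giving −½ ln(0.340425) = 0.538780.
1 − 2Q = 0.19149, giving −¼ ln(0.19149) = 0.413230.
d = 0.538780 + 0.413230 = 0.952010.

0.952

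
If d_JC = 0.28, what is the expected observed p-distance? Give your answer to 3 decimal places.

0.234

p = (3/4)(1 − e^(−4d/3)) = 0.75 × (1 − e^(-0.373333)) = 0.75 × (1 − 0.688436) = 0.233673.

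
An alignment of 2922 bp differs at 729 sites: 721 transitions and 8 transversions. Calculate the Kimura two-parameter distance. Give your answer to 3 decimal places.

P = 721/2922 ≈ 0.246749 and Q = 8/2922 ≈ 0.002738.
Under the Kimura two-parameter model, d = −½ ln(1 − 2P − Q) − ¼ ln(1 − 2Q).
1 − 2P − Q = 0.503764, giving −½ ln(0.503764) = 0.342824.
1 − 2Q = 0.994524, giving −¼ ln(0.994524) = 0.001373.
d = 0.342824 + 0.001373 = 0.344197.

0.344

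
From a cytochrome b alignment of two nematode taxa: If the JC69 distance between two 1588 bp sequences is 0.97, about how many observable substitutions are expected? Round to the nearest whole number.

864

Invert JC69: p = (3/4)(1 − e^(−4d/3)) = 0.75 × (1 − e^(-1.293333)) = 0.75 × (1 − 0.274355) = 0.544234.
Expected differing sites = pL ≈ 0.544234 × 1588 = 864.243592 ≈ 864.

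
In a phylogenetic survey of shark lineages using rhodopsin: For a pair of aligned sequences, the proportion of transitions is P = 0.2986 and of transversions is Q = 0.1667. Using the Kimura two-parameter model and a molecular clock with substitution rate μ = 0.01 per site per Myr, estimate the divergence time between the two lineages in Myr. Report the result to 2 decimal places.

Under the Kimura two-parameter model, d = −½ ln(1 − 2P − Q) − ¼ ln(1 − 2Q).
1 − 2P − Q = 0.2361, giving −½ ln(0.2361) = 0.721750.
1 − 2Q = 0.6666, giving −¼ ln(0.6666) = 0.101391.
d = 0.721750 + 0.101391 = 0.823141.
Under a molecular clock d = 2μt, so t = d/(2μ) = 0.823141 / (2 × 0.01) = 41.16 Myr.

41.16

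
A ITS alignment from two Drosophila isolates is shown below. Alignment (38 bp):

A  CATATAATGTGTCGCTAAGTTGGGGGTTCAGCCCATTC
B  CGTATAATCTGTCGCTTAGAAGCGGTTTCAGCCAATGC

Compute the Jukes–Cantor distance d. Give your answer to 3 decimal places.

The sequences differ at 9 of 38 sites (2, 9, 17, 20, 21, 23, 26, 34, 37), so p = 9/38 ≈ 0.236842.
d = −(3/4) ln(1 − 4p/3) = −0.75 ln(1 − 0.315789) = −0.75 ln(0.684211)
  = −0.75 × (-0.379489) = 0.284617 substitutions/site.

0.285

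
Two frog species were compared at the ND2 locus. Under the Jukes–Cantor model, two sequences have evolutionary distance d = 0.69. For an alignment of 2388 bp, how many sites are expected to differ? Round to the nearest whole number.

1077

Invert JC69: p = (3/4)(1 − e^(−4d/3)) = 0.75 × (1 − e^(-0.92)) = 0.75 × (1 − 0.398519) = 0.451111.
Expected differing sites = pL ≈ 0.451111 × 2388 = 1077.253068 ≈ 1077.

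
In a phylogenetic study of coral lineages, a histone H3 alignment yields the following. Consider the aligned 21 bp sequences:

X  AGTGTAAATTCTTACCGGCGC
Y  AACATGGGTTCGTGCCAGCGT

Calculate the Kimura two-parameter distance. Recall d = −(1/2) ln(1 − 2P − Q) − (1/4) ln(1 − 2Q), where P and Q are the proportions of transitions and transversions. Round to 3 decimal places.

Of 21 sites, 9 differences are transitions and 1 are transversions, so P = 9/21 ≈ 0.428571 and Q = 1/21 ≈ 0.047619.
Under the Kimura two-parameter model, d = −½ ln(1 − 2P − Q) − ¼ ln(1 − 2Q).
1 − 2P − Q = 0.095239, giving −½ ln(0.095239) = 1.175683.
1 − 2Q = 0.904762, giving −¼ ln(0.904762) = 0.025021.
d = 1.175683 + 0.025021 = 1.200704.

1.201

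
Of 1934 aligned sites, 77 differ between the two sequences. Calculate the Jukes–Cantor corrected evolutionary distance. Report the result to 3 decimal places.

0.041

p = 77/1934 ≈ 0.039814.
d = −(3/4) ln(1 − 4p/3) = −0.75 ln(1 − 0.053085) = −0.75 ln(0.946915)
  = −0.75 × (-0.054546) = 0.040910 substitutions/site.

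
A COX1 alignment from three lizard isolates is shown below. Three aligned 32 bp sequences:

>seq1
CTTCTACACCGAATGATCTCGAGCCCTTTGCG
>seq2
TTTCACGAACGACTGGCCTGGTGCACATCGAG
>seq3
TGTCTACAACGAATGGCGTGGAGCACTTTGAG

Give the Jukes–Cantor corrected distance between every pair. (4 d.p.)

seq1–seq2: 14/32 sites differ → p = 0.4375, d = −0.75 ln(1 − 0.583333) = 0.656601 ≈ 0.6566.
seq1–seq3: 9/32 sites differ → p = 0.28125, d = −0.75 ln(1 − 0.375) = 0.352503 ≈ 0.3525.
seq2–seq3: 9/32 sites differ → p = 0.28125, d = −0.75 ln(1 − 0.375) = 0.352503 ≈ 0.3525.

d(seq1,seq2) = 0.6566, d(seq1,seq3) = 0.3525, d(seq2,seq3) = 0.3525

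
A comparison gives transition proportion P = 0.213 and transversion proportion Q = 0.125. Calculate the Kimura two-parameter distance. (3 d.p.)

Under the Kimura two-parameter model, d = −½ ln(1 − 2P − Q) − ¼ ln(1 − 2Q).
1 − 2P − Q = 0.449, giving −½ ln(0.449) = 0.400366.
1 − 2Q = 0.75, giving −¼ ln(0.75) = 0.071921.
d = 0.400366 + 0.071921 = 0.472287.

0.472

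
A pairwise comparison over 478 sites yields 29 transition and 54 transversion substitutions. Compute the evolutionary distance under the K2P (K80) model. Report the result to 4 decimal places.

0.1975

P = 29/478 ≈ 0.060669 and Q = 54/478 ≈ 0.112971.
Under the Kimura two-parameter model, d = −½ ln(1 − 2P − Q) − ¼ ln(1 − 2Q).
1 − 2P − Q = 0.765691, giving −½ ln(0.765691) = 0.133488.
1 − 2Q = 0.774058, giving −¼ ln(0.774058) = 0.064027.
d = 0.133488 + 0.064027 = 0.197515.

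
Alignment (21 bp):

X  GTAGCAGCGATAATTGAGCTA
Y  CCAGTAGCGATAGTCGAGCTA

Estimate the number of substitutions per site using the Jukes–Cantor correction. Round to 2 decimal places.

0.29

The sequences differ at 5 of 21 sites (1, 2, 5, 13, 15), so p = 5/21 ≈ 0.238095.
d = −(3/4) ln(1 − 4p/3) = −0.75 ln(1 − 0.31746) = −0.75 ln(0.68254)
  = −0.75 × (-0.381934) = 0.286451 substitutions/site.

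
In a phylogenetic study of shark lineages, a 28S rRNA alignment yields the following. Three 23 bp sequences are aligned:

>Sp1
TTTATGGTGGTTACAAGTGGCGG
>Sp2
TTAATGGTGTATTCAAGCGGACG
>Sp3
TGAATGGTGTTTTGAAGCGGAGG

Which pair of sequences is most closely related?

Sp1–Sp2: 7/23 differ, p = 0.304, d = 0.390.
Sp1–Sp3: 7/23 differ, p = 0.304, d = 0.390.
Sp2–Sp3: 4/23 differ, p = 0.174, d = 0.198.
The smallest distance is between Sp2 and Sp3.

Sp2 and Sp3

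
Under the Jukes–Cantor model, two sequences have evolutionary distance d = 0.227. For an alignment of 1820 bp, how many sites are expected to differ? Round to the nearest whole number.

Invert JC69: p = (3/4)(1 − e^(−4d/3)) = 0.75 × (1 − e^(-0.302667)) = 0.75 × (1 − 0.738845) = 0.195866.
Expected differing sites = pL ≈ 0.195866 × 1820 = 356.47612 ≈ 356.

356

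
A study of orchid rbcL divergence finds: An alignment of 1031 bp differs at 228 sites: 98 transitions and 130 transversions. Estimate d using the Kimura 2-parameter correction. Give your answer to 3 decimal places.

0.263

P = 98/1031 ≈ 0.095053 and Q = 130/1031 ≈ 0.126091.
Under the Kimura two-parameter model, d = −½ ln(1 − 2P − Q) − ¼ ln(1 − 2Q).
1 − 2P − Q = 0.683803, giving −½ ln(0.683803) = 0.190043.
1 − 2Q = 0.747818, giving −¼ ln(0.747818) = 0.072649.
d = 0.190043 + 0.072649 = 0.262692.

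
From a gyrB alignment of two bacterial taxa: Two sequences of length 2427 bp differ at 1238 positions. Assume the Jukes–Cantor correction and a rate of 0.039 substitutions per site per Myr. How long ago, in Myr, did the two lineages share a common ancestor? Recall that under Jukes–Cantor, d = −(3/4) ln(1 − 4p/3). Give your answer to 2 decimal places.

p = 1238/2427 ≈ 0.510095.
d = −(3/4) ln(1 − 4p/3) = −0.75 ln(1 − 0.680127) = −0.75 ln(0.319873)
  = −0.75 × (-1.139831) = 0.854873 substitutions/site.
Under a molecular clock d = 2μt, so t = d/(2μ) = 0.854873 / (2 × 0.039) = 10.96 Myr.

10.96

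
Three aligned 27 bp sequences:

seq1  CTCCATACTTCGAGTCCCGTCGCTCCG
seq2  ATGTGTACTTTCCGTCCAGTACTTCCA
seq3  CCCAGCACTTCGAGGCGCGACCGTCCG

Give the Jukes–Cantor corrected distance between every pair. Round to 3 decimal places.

seq1–seq2: 12/27 sites differ → p ≈ 0.444444, d = −0.75 ln(1 − 0.592592) = 0.673455 ≈ 0.673.
seq1–seq3: 9/27 sites differ → p ≈ 0.333333, d = −0.75 ln(1 − 0.444444) = 0.440839 ≈ 0.441.
seq2–seq3: 15/27 sites differ → p ≈ 0.555556, d = −0.75 ln(1 − 0.740741) = 1.012446 ≈ 1.012.

d(seq1,seq2) = 0.673, d(seq1,seq3) = 0.441, d(seq2,seq3) = 1.012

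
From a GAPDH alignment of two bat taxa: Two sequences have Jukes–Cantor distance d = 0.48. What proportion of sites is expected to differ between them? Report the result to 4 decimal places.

p = (3/4)(1 − e^(−4d/3)) = 0.75 × (1 − e^(-0.64)) = 0.75 × (1 − 0.527292) = 0.354531.

0.3545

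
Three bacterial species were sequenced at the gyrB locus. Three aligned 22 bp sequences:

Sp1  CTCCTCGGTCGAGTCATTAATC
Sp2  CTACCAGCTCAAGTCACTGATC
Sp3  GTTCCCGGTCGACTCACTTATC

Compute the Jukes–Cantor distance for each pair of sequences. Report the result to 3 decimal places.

Sp1–Sp2: 7/22 sites differ → p ≈ 0.318182, d = −0.75 ln(1 − 0.424243) = 0.414052 ≈ 0.414.
Sp1–Sp3: 6/22 sites differ → p ≈ 0.272727, d = −0.75 ln(1 − 0.363636) = 0.338988 ≈ 0.339.
Sp2–Sp3: 7/22 sites differ → p ≈ 0.318182, d = −0.75 ln(1 − 0.424243) = 0.414052 ≈ 0.414.

d(Sp1,Sp2) = 0.414, d(Sp1,Sp3) = 0.339, d(Sp2,Sp3) = 0.414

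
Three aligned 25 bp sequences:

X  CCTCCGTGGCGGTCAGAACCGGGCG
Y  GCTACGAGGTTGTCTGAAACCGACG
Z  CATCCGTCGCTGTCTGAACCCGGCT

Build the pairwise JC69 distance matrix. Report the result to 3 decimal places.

d(X,Y) = 0.490, d(X,Z) = 0.289, d(Y,Z) = 0.490

X–Y: 9/25 sites differ → p = 0.36, d = −0.75 ln(1 − 0.48) = 0.490445 ≈ 0.490.
X–Z: 6/25 sites differ → p = 0.24, d = −0.75 ln(1 − 0.32) = 0.289247 ≈ 0.289.
Y–Z: 9/25 sites differ → p = 0.36, d = −0.75 ln(1 − 0.48) = 0.490445 ≈ 0.490.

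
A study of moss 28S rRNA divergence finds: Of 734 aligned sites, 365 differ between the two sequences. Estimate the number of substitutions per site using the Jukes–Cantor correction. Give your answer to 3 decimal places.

p = 365/734 ≈ 0.497275.
d = −(3/4) ln(1 − 4p/3) = −0.75 ln(1 − 0.663033) = −0.75 ln(0.336967)
  = −0.75 × (-1.087770) = 0.815828 substitutions/site.

0.816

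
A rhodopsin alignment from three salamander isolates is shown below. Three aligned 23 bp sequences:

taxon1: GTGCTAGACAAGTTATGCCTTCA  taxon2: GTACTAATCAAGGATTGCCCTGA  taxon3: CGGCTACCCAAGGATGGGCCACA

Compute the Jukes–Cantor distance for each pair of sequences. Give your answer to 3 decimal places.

taxon1–taxon2: 8/23 sites differ → p ≈ 0.347826, d = −0.75 ln(1 − 0.463768) = 0.467391 ≈ 0.467.
taxon1–taxon3: 11/23 sites differ → p ≈ 0.478261, d = −0.75 ln(1 − 0.637681) = 0.761423 ≈ 0.761.
taxon2–taxon3: 9/23 sites differ → p ≈ 0.391304, d = −0.75 ln(1 − 0.521739) = 0.553199 ≈ 0.553.

d(taxon1,taxon2) = 0.467, d(taxon1,taxon3) = 0.761, d(taxon2,taxon3) = 0.553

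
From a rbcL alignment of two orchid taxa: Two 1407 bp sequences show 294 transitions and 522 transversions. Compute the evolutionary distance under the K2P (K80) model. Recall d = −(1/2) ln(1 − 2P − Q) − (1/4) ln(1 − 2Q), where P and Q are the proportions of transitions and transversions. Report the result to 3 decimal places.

P = 294/1407 ≈ 0.208955 and Q = 522/1407 ≈ 0.371002.
Under the Kimura two-parameter model, d = −½ ln(1 − 2P − Q) − ¼ ln(1 − 2Q).
1 − 2P − Q = 0.211088, giving −½ ln(0.211088) = 0.777740.
1 − 2Q = 0.257996, giving −¼ ln(0.257996) = 0.338703.
d = 0.777740 + 0.338703 = 1.116443.

1.116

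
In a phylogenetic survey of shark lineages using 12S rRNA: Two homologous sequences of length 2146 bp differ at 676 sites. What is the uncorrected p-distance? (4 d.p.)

0.3150

p = 676/2146 = 0.315004… ≈ 0.3150 (to 4 d.p.).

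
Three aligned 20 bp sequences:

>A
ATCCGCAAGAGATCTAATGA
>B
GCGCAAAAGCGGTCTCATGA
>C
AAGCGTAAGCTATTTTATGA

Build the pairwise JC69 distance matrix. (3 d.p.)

d(A,B) = 0.572, d(A,C) = 0.471, d(B,C) = 0.572

A–B: 8/20 sites differ → p = 0.4, d = −0.75 ln(1 − 0.533333) = 0.571605 ≈ 0.572.
A–C: 7/20 sites differ → p = 0.35, d = −0.75 ln(1 − 0.466667) = 0.471457 ≈ 0.471.
B–C: 8/20 sites differ → p = 0.4, d = −0.75 ln(1 − 0.533333) = 0.571605 ≈ 0.572.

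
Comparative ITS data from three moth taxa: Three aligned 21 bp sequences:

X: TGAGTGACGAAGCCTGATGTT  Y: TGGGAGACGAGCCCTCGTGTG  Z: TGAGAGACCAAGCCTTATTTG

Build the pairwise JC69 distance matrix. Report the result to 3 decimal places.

d(X,Y) = 0.441, d(X,Z) = 0.286, d(Y,Z) = 0.441

X–Y: 7/21 sites differ → p ≈ 0.333333, d = −0.75 ln(1 − 0.444444) = 0.440839 ≈ 0.441.
X–Z: 5/21 sites differ → p ≈ 0.238095, d = −0.75 ln(1 − 0.31746) = 0.286451 ≈ 0.286.
Y–Z: 7/21 sites differ → p ≈ 0.333333, d = −0.75 ln(1 − 0.444444) = 0.440839 ≈ 0.441.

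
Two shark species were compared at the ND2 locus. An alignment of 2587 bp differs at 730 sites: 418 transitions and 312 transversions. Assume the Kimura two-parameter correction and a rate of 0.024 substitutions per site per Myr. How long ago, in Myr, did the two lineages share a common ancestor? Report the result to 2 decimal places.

7.55

P = 418/2587 ≈ 0.161577 and Q = 312/2587 ≈ 0.120603.
Under the Kimura two-parameter model, d = −½ ln(1 − 2P − Q) − ¼ ln(1 − 2Q).
1 − 2P − Q = 0.556243, giving −½ ln(0.556243) = 0.293275.
1 − 2Q = 0.758794, giving −¼ ln(0.758794) = 0.069006.
d = 0.293275 + 0.069006 = 0.362281.
Under a molecular clock d = 2μt, so t = d/(2μ) = 0.362281 / (2 × 0.024) = 7.55 Myr.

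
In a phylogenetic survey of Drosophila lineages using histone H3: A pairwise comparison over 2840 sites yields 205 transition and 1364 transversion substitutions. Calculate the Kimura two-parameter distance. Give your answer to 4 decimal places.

1.2982

P = 205/2840 ≈ 0.072183 and Q = 1364/2840 ≈ 0.480282.
Under the Kimura two-parameter model, d = −½ ln(1 − 2P − Q) − ¼ ln(1 − 2Q).
1 − 2P − Q = 0.375352, giving −½ ln(0.375352) = 0.489946.
1 − 2Q = 0.039436, giving −¼ ln(0.039436) = 0.808269.
d = 0.489946 + 0.808269 = 1.298215.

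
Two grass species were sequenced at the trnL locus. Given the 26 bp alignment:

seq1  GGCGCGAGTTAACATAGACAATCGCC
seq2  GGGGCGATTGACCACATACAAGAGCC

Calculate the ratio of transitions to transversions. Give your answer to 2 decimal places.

Transitions are A↔G and C↔T; transversions are all other mismatches.
Transitions: 1. Transversions: 7.
R = 1/7 = 0.142857… ≈ 0.14 (to 2 d.p.).

0.14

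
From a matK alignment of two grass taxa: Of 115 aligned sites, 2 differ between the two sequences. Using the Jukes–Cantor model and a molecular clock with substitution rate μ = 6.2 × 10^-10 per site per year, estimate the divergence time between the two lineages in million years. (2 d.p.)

14.19

p = 2/115 ≈ 0.017391.
d = −(3/4) ln(1 − 4p/3) = −0.75 ln(1 − 0.023188) = −0.75 ln(0.976812)
  = −0.75 × (-0.023461) = 0.017596 substitutions/site.
Under a molecular clock d = 2μt, so t = d/(2μ) = 0.017596 / (2 × 6.2 × 10^-10) = 14.19 million years.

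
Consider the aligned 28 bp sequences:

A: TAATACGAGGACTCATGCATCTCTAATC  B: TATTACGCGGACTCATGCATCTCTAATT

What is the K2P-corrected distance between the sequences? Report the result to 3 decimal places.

0.116

Of 28 sites, 1 differences are transitions and 2 are transversions, so P = 1/28 ≈ 0.035714 and Q = 2/28 ≈ 0.071429.
Under the Kimura two-parameter model, d = −½ ln(1 − 2P − Q) − ¼ ln(1 − 2Q).
1 − 2P − Q = 0.857143, giving −½ ln(0.857143) = 0.077075.
1 − 2Q = 0.857142, giving −¼ ln(0.857142) = 0.038538.
d = 0.077075 + 0.038538 = 0.115613.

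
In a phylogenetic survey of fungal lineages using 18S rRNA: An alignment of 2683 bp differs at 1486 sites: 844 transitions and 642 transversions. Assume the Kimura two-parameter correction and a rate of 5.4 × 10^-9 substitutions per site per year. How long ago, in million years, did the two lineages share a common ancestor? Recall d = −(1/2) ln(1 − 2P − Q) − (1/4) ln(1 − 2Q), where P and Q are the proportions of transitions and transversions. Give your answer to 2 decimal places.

P = 844/2683 ≈ 0.314573 and Q = 642/2683 ≈ 0.239284.
Under the Kimura two-parameter model, d = −½ ln(1 − 2P − Q) − ¼ ln(1 − 2Q).
1 − 2P − Q = 0.13157, giving −½ ln(0.13157) = 1.014108.
1 − 2Q = 0.521432, giving −¼ ln(0.521432) = 0.162794.
d = 1.014108 + 0.162794 = 1.176902.
Under a molecular clock d = 2μt, so t = d/(2μ) = 1.176902 / (2 × 5.4 × 10^-9) = 108.97 million years.

108.97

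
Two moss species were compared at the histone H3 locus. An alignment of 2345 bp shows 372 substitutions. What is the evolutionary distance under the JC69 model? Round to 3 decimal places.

p = 372/2345 ≈ 0.158635.
d = −(3/4) ln(1 − 4p/3) = −0.75 ln(1 − 0.211513) = −0.75 ln(0.788487)
  = −0.75 × (-0.237639) = 0.178229 substitutions/site.

0.178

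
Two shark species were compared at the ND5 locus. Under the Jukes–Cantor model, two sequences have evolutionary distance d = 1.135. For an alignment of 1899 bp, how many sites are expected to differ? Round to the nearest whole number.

1111

Invert JC69: p = (3/4)(1 − e^(−4d/3)) = 0.75 × (1 − e^(-1.513333)) = 0.75 × (1 − 0.220175) = 0.584869.
Expected differing sites = pL ≈ 0.584869 × 1899 = 1110.666231 ≈ 1111.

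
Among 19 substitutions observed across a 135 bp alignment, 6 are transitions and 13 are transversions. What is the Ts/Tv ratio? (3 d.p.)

R = 6/13 = 0.461538… ≈ 0.462 (to 3 d.p.).

0.462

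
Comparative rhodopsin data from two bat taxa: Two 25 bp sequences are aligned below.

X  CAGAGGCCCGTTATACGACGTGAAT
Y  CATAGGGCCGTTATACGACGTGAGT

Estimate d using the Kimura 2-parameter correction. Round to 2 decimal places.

Of 25 sites, 1 differences are transitions and 2 are transversions, so P = 1/25 = 0.04 and Q = 2/25 = 0.08.
Under the Kimura two-parameter model, d = −½ ln(1 − 2P − Q) − ¼ ln(1 − 2Q).
1 − 2P − Q = 0.84, giving −½ ln(0.84) = 0.087177.
1 − 2Q = 0.84, giving −¼ ln(0.84) = 0.043588.
d = 0.087177 + 0.043588 = 0.130765.

0.13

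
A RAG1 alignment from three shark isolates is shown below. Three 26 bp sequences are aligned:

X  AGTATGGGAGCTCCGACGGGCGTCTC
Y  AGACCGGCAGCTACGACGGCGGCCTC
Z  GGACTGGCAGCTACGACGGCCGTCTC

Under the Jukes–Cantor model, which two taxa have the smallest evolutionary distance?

X–Y: 8/26 differ, p = 0.308, d = 0.396.
X–Z: 6/26 differ, p = 0.231, d = 0.276.
Y–Z: 4/26 differ, p = 0.154, d = 0.172.
The smallest distance is between Y and Z.

Y and Z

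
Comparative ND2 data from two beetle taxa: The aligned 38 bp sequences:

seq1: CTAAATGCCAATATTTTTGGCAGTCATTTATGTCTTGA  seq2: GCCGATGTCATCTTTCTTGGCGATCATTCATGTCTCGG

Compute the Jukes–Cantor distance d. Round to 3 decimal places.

The sequences differ at 14 of 38 sites, so p = 14/38 ≈ 0.368421.
d = −(3/4) ln(1 − 4p/3) = −0.75 ln(1 − 0.491228) = −0.75 ln(0.508772)
  = −0.75 × (-0.675755) = 0.506816 substitutions/site.

0.507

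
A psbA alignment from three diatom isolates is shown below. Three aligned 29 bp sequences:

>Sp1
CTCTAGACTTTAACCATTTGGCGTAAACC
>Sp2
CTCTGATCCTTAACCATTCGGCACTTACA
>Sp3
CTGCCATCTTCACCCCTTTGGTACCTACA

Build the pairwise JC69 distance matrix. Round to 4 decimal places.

d(Sp1,Sp2) = 0.4618, d(Sp1,Sp3) = 0.7739, d(Sp2,Sp3) = 0.4618

Sp1–Sp2: 10/29 sites differ → p ≈ 0.344828, d = −0.75 ln(1 − 0.459771) = 0.461822 ≈ 0.4618.
Sp1–Sp3: 14/29 sites differ → p ≈ 0.482759, d = −0.75 ln(1 − 0.643679) = 0.773942 ≈ 0.7739.
Sp2–Sp3: 10/29 sites differ → p ≈ 0.344828, d = −0.75 ln(1 − 0.459771) = 0.461822 ≈ 0.4618.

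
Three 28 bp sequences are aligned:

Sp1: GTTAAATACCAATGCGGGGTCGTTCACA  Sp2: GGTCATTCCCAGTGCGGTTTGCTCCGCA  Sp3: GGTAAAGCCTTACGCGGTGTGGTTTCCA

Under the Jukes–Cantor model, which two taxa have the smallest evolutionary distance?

Sp1–Sp2: 11/28 differ, p = 0.393, d = 0.556.
Sp1–Sp3: 10/28 differ, p = 0.357, d = 0.485.
Sp2–Sp3: 12/28 differ, p = 0.429, d = 0.635.
The smallest distance is between Sp1 and Sp3.

Sp1 and Sp3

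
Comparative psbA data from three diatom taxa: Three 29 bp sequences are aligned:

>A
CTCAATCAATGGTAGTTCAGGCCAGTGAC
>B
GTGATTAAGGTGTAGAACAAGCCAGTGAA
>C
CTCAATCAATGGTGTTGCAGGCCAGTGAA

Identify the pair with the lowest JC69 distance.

A–B: 11/29 differ, p = 0.379, d = 0.529.
A–C: 4/29 differ, p = 0.138, d = 0.152.
B–C: 12/29 differ, p = 0.414, d = 0.602.
The smallest distance is between A and C.

A and C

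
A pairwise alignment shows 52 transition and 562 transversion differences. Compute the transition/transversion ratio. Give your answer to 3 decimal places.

R = 52/562 = 0.092526… ≈ 0.093 (to 3 d.p.).

0.093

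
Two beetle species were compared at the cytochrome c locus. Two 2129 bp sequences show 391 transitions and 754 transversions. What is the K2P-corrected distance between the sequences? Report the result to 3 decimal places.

0.947

P = 391/2129 ≈ 0.183654 and Q = 754/2129 ≈ 0.354157.
Under the Kimura two-parameter model, d = −½ ln(1 − 2P − Q) − ¼ ln(1 − 2Q).
1 − 2P − Q = 0.278535, giving −½ ln(0.278535) = 0.639106.
1 − 2Q = 0.291686, giving −¼ ln(0.291686) = 0.308019.
d = 0.639106 + 0.308019 = 0.947125.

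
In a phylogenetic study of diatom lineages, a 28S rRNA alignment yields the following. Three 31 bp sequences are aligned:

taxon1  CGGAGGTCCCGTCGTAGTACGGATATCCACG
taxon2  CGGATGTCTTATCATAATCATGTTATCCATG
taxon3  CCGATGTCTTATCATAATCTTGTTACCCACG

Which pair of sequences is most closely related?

taxon1–taxon2: 11/31 differ, p = 0.355, d = 0.481.
taxon1–taxon3: 12/31 differ, p = 0.387, d = 0.544.
taxon2–taxon3: 4/31 differ, p = 0.129, d = 0.142.
The smallest distance is between taxon2 and taxon3.

taxon2 and taxon3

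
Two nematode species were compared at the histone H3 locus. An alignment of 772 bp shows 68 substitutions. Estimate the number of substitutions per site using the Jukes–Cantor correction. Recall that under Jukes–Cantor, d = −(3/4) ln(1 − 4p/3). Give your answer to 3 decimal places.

0.094

p = 68/772 ≈ 0.088083.
d = −(3/4) ln(1 − 4p/3) = −0.75 ln(1 − 0.117444) = −0.75 ln(0.882556)
  = −0.75 × (-0.124933) = 0.093700 substitutions/site.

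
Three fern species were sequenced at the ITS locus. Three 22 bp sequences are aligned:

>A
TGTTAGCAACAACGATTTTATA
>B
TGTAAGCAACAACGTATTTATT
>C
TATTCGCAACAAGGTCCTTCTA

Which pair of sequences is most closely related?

A–B: 4/22 differ, p = 0.182, d = 0.208.
A–C: 7/22 differ, p = 0.318, d = 0.414.
B–C: 8/22 differ, p = 0.364, d = 0.497.
The smallest distance is between A and B.

A and B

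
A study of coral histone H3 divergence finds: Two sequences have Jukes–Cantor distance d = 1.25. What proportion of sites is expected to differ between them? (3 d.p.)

0.608

p = (3/4)(1 − e^(−4d/3)) = 0.75 × (1 − e^(-1.666667)) = 0.75 × (1 − 0.188876) = 0.608343.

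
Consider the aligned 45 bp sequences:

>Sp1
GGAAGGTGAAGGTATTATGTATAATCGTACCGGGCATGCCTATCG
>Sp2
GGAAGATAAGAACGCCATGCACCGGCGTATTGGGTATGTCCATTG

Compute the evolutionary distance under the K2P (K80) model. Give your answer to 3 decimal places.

0.954

Of 45 sites, 18 differences are transitions and 2 are transversions, so P = 18/45 = 0.4 and Q = 2/45 ≈ 0.044444.
Under the Kimura two-parameter model, d = −½ ln(1 − 2P − Q) − ¼ ln(1 − 2Q).
1 − 2P − Q = 0.155556, giving −½ ln(0.155556) = 0.930375.
1 − 2Q = 0.911112, giving −¼ ln(0.911112) = 0.023272.
d = 0.930375 + 0.023272 = 0.953647.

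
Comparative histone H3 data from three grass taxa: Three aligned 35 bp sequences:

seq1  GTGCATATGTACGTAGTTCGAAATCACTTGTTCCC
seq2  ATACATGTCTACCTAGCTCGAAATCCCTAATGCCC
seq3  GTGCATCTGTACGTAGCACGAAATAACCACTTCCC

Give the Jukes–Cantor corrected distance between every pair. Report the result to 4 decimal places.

d(seq1,seq2) = 0.3597, d(seq1,seq3) = 0.2326, d(seq2,seq3) = 0.4073

seq1–seq2: 10/35 sites differ → p ≈ 0.285714, d = −0.75 ln(1 − 0.380952) = 0.359679 ≈ 0.3597.
seq1–seq3: 7/35 sites differ → p = 0.2, d = −0.75 ln(1 − 0.266667) = 0.232617 ≈ 0.2326.
seq2–seq3: 11/35 sites differ → p ≈ 0.314286, d = −0.75 ln(1 − 0.419048) = 0.407315 ≈ 0.4073.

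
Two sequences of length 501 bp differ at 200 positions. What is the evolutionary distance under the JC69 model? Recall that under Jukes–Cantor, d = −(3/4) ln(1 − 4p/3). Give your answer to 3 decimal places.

0.570

p = 200/501 ≈ 0.399202.
d = −(3/4) ln(1 − 4p/3) = −0.75 ln(1 − 0.532269) = −0.75 ln(0.467731)
  = −0.75 × (-0.759862) = 0.569897 substitutions/site.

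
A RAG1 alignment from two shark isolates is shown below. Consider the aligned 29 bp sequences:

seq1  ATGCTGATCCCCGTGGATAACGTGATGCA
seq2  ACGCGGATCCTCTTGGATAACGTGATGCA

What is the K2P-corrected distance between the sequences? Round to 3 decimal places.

0.153

Of 29 sites, 2 differences are transitions and 2 are transversions, so P = 2/29 ≈ 0.068966 and Q = 2/29 ≈ 0.068966.
Under the Kimura two-parameter model, d = −½ ln(1 − 2P − Q) − ¼ ln(1 − 2Q).
1 − 2P − Q = 0.793102, giving −½ ln(0.793102) = 0.115902.
1 − 2Q = 0.862068, giving −¼ ln(0.862068) = 0.037105.
d = 0.115902 + 0.037105 = 0.153007.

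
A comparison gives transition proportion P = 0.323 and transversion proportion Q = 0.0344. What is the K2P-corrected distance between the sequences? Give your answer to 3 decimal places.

0.588

Under the Kimura two-parameter model, d = −½ ln(1 − 2P − Q) − ¼ ln(1 − 2Q).
1 − 2P − Q = 0.3196, giving −½ ln(0.3196) = 0.570343.
1 − 2Q = 0.9312, giving −¼ ln(0.9312) = 0.017820.
d = 0.570343 + 0.017820 = 0.588163.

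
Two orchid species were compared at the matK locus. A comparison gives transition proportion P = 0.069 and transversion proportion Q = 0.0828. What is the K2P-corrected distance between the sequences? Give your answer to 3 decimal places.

0.170

Under the Kimura two-parameter model, d = −½ ln(1 − 2P − Q) − ¼ ln(1 − 2Q).
1 − 2P − Q = 0.7792, giving −½ ln(0.7792) = 0.124744.
1 − 2Q = 0.8344, giving −¼ ln(0.8344) = 0.045261.
d = 0.124744 + 0.045261 = 0.170005.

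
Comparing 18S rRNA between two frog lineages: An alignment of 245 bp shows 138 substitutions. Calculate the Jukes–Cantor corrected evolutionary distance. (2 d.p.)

p = 138/245 ≈ 0.563265.
d = −(3/4) ln(1 − 4p/3) = −0.75 ln(1 − 0.75102) = −0.75 ln(0.24898)
  = −0.75 × (-1.390383) = 1.042787 substitutions/site.

1.04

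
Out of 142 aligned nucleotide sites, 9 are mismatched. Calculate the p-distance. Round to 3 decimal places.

p = 9/142 = 0.063380… ≈ 0.063 (to 3 d.p.).

0.063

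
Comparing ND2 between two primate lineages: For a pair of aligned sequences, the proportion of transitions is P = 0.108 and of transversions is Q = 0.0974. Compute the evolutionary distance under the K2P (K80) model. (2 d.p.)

Under the Kimura two-parameter model, d = −½ ln(1 − 2P − Q) − ¼ ln(1 − 2Q).
1 − 2P − Q = 0.6866, giving −½ ln(0.6866) = 0.188002.
1 − 2Q = 0.8052, giving −¼ ln(0.8052) = 0.054166.
d = 0.188002 + 0.054166 = 0.242168.

0.24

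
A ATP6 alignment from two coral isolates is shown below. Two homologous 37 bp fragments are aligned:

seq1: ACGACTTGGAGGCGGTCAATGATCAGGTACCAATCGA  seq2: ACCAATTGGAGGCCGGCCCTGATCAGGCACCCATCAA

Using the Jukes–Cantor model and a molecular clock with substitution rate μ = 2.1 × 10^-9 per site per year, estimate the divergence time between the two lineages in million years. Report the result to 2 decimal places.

The sequences differ at 9 of 37 sites (3, 5, 14, 16, 18, 19, 28, 32, 36), so p = 9/37 ≈ 0.243243.
d = −(3/4) ln(1 − 4p/3) = −0.75 ln(1 − 0.324324) = −0.75 ln(0.675676)
  = −0.75 × (-0.392042) = 0.294032 substitutions/site.
Under a molecular clock d = 2μt, so t = d/(2μ) = 0.294032 / (2 × 2.1 × 10^-9) = 70.01 million years.

70.01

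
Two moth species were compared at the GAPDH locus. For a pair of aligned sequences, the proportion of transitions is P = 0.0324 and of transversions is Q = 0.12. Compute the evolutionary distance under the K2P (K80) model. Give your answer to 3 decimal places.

0.171

Under the Kimura two-parameter model, d = −½ ln(1 − 2P − Q) − ¼ ln(1 − 2Q).
1 − 2P − Q = 0.8152, giving −½ ln(0.8152) = 0.102161.
1 − 2Q = 0.76, giving −¼ ln(0.76) = 0.068609.
d = 0.102161 + 0.068609 = 0.170770.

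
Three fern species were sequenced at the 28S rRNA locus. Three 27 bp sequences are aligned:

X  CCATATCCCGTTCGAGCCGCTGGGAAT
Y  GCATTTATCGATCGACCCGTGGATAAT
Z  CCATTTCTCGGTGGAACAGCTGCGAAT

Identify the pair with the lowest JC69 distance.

X–Y: 10/27 differ, p = 0.370, d = 0.511.
X–Z: 7/27 differ, p = 0.259, d = 0.318.
Y–Z: 10/27 differ, p = 0.370, d = 0.511.
The smallest distance is between X and Z.

X and Z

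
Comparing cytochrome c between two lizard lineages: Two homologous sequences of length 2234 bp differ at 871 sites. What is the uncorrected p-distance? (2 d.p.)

p = 871/2234 = 0.389883… ≈ 0.39 (to 2 d.p.).

0.39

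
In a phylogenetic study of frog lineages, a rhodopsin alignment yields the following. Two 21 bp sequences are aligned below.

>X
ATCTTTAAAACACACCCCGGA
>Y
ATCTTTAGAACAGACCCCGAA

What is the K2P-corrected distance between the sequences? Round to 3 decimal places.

Of 21 sites, 2 differences are transitions and 1 are transversions, so P = 2/21 ≈ 0.095238 and Q = 1/21 ≈ 0.047619.
Under the Kimura two-parameter model, d = −½ ln(1 − 2P − Q) − ¼ ln(1 − 2Q).
1 − 2P − Q = 0.761905, giving −½ ln(0.761905) = 0.135967.
1 − 2Q = 0.904762, giving −¼ ln(0.904762) = 0.025021.
d = 0.135967 + 0.025021 = 0.160988.

0.161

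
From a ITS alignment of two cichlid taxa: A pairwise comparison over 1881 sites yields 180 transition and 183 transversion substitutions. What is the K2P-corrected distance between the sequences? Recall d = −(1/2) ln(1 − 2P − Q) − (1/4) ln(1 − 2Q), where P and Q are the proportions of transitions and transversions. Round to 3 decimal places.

0.224

P = 180/1881 ≈ 0.095694 and Q = 183/1881 ≈ 0.097289.
Under the Kimura two-parameter model, d = −½ ln(1 − 2P − Q) − ¼ ln(1 − 2Q).
1 − 2P − Q = 0.711323, giving −½ ln(0.711323) = 0.170314.
1 − 2Q = 0.805422, giving −¼ ln(0.805422) = 0.054097.
d = 0.170314 + 0.054097 = 0.224411.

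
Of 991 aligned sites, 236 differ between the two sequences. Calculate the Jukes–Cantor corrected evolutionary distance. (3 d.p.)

0.287

p = 236/991 ≈ 0.238143.
d = −(3/4) ln(1 − 4p/3) = −0.75 ln(1 − 0.317524) = −0.75 ln(0.682476)
  = −0.75 × (-0.382028) = 0.286521 substitutions/site.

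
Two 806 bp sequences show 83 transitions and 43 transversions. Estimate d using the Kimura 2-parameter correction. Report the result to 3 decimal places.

0.178

P = 83/806 ≈ 0.102978 and Q = 43/806 ≈ 0.05335.
Under the Kimura two-parameter model, d = −½ ln(1 − 2P − Q) − ¼ ln(1 − 2Q).
1 − 2P − Q = 0.740694, giving −½ ln(0.740694) = 0.150084.
1 − 2Q = 0.8933, giving −¼ ln(0.8933) = 0.028208.
d = 0.150084 + 0.028208 = 0.178292.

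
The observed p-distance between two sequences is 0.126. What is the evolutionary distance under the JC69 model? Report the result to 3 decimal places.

d = −(3/4) ln(1 − 4p/3) = −0.75 ln(1 − 0.168) = −0.75 ln(0.832)
  = −0.75 × (-0.183923) = 0.137942 substitutions/site.

0.138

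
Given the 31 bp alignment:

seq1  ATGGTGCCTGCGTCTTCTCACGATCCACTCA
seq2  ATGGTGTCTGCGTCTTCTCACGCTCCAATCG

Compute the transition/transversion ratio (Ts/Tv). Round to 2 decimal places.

Transitions are A↔G and C↔T; transversions are all other mismatches.
Transitions: 2. Transversions: 2.
R = 2/2 = 1.00.

1.00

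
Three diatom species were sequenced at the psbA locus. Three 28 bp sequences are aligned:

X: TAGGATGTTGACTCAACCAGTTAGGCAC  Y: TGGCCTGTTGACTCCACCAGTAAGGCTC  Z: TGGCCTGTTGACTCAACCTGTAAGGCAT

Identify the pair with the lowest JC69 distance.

X–Y: 6/28 differ, p = 0.214, d = 0.252.
X–Z: 6/28 differ, p = 0.214, d = 0.252.
Y–Z: 4/28 differ, p = 0.143, d = 0.158.
The smallest distance is between Y and Z.

Y and Z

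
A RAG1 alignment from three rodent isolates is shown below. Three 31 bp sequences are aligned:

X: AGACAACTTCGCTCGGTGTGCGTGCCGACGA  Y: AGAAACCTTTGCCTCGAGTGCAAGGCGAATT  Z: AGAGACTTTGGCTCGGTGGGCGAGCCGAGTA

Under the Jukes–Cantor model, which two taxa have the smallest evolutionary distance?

X–Y: 13/31 differ, p = 0.419, d = 0.614.
X–Z: 8/31 differ, p = 0.258, d = 0.316.
Y–Z: 12/31 differ, p = 0.387, d = 0.544.
The smallest distance is between X and Z.

X and Z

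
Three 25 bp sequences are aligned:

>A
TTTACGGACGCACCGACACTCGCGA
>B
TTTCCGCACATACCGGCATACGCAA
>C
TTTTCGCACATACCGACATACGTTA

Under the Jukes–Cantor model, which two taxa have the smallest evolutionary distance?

B and C

A–B: 8/25 differ, p = 0.320, d = 0.417.
A–C: 8/25 differ, p = 0.320, d = 0.417.
B–C: 4/25 differ, p = 0.160, d = 0.180.
The smallest distance is between B and C.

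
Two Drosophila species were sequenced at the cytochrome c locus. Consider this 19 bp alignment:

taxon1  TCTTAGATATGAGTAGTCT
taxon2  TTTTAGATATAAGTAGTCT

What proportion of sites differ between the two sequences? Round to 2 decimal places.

0.11

The sequences differ at 2 of 19 positions (sites 2, 11).
p = 2/19 = 0.105263… ≈ 0.11 (to 2 d.p.).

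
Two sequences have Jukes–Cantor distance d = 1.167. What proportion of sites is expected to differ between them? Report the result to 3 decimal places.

0.592

p = (3/4)(1 − e^(−4d/3)) = 0.75 × (1 − e^(-1.556)) = 0.75 × (1 − 0.210978) = 0.591767.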